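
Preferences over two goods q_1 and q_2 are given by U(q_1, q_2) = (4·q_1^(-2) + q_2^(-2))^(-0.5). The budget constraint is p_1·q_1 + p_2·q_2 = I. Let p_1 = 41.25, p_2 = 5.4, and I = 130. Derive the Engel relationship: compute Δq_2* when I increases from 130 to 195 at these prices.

From the CES first-order condition, 4·(q_2/q_1)^(3) = p_1/p_2.
Hence q_2/q_1 = ((1/4)·p_1/p_2)^(1/(3)), i.e. raised to the 1/3 power.
Substitute q_2 = (q_2/q_1)·q_1 into the budget: q_1* = I/(p_1 + p_2·(q_2/q_1)).
Numerically q_2/q_1 = 1.240671, so q_1* = 130/(41.25 + 5.4·1.240671) = 2.7112 and q_2* = 1.240671·2.7112 = 3.3637.
At I' = 195: q_2* = 5.0455. Change: 5.0455 − 3.3637 = 1.6818.

Δq_2* = 1.6818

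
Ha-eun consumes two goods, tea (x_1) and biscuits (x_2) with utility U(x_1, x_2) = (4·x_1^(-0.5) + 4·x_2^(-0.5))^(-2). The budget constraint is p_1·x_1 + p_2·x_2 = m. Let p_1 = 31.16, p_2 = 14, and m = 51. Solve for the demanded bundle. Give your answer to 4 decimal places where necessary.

Numerically x_2/x_1 = 1.704693, so x_1* = 51/(31.16 + 14·1.704693) = 0.9268 and x_2* = 1.704693·0.9268 = 1.58.

x_1* = 0.9268, x_2* = 1.58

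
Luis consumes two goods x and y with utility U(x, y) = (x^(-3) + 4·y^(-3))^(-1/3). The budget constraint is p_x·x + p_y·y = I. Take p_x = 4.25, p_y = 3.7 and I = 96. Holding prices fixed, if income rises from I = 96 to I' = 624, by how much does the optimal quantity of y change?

Δy* = 79.9653

MRS = MU_x/MU_y = (1/4)·(y/x)^(4). Set equal to p_x/p_y.
Hence y/x = (4·p_x/p_y)^(1/(4)), i.e. raised to the 0.25 power.
With the ratio pinned down, the budget gives x* = I/(p_x + p_y·(y/x)) and y* = (y/x)·x*.
Numerically y/x = 1.46407, so x* = 96/(4.25 + 3.7·1.46407) = 9.9306 and y* = 1.46407·9.9306 = 14.5391.
At I' = 624: y* = 94.5044. Change: 94.5044 − 14.5391 = 79.9653.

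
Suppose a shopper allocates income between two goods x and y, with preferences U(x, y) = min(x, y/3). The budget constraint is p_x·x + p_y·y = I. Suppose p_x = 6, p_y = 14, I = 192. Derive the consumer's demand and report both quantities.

x* = 4, y* = 12

With perfect complements, no substitution: consume in ratio x:y = 1:3.
Budget: p_x·x + p_y·3·x = I, so (p_x + 3·p_y)·x = I.
Demand: x*(p_x,p_y,I) = I/(p_x + 3·p_y), y* = 3·I/(p_x + 3·p_y).
Here 6 + 3·14 = 48, giving x* = 4 and y* = 12.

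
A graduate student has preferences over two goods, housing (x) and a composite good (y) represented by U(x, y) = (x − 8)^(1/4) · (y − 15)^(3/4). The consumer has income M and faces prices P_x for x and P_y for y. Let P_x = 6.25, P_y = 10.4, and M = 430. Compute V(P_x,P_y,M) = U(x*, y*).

V = 13.9407

Discretionary income = 430 − 8·6.25 − 15·10.4 = 224; x* = 8 + 0.25·224/6.25 = 16.96; y* = 15 + 0.75·224/10.4 = 31.1538.
Utility at the optimum: U(16.96, 31.1538) = 13.9407.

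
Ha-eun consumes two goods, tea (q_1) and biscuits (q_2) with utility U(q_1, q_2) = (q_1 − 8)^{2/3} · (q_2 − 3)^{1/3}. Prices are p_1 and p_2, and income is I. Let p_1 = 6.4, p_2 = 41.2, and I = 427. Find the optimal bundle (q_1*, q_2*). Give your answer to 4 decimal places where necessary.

q_1* = 34.2708, q_2* = 5.0405

Discretionary income = 427 − 8·6.4 − 3·41.2 = 252.2; q_1* = 8 + 2/3·252.2/6.4 = 34.2708; q_2* = 3 + 1/3·252.2/41.2 = 5.0405.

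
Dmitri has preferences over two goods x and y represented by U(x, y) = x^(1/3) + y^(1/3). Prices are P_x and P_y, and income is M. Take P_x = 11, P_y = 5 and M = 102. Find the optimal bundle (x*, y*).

x* = 3.7341, y* = 12.1849

From the CES first-order condition, (y/x)^(2/3) = P_x/P_y.
Solve for the ratio: y/x = [P_x/P_y]^(1.5).
With the ratio pinned down, the budget gives x* = M/(P_x + P_y·(y/x)) and y* = (y/x)·x*.
Numerically y/x = 3.263127, so x* = 102/(11 + 5·3.263127) = 3.7341 and y* = 3.263127·3.7341 = 12.1849.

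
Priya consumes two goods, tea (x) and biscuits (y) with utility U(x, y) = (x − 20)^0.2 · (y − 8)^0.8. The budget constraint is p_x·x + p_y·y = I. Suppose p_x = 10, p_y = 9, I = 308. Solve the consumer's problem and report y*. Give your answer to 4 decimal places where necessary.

MRS = (1/4)·(y−8)/(x−20). Tangency with p_x/p_y gives y−8 = 4·(p_x/p_y)·(x−20).
Substituting into the budget: x* = 20 + 0.2·(I − 20·p_x − 8·p_y)/p_x, and y* = 8 + 0.8·(…)/p_y.
Discretionary income = 308 − 20·10 − 8·9 = 36; y* = 8 + 0.8·36/9 = 11.2.

y* = 11.2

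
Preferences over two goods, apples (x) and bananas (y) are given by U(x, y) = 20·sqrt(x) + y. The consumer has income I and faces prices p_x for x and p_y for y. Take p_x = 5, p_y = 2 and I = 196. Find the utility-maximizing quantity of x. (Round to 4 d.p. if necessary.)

Plugging in: x* = (10·2/5)² = 16.

x* = 16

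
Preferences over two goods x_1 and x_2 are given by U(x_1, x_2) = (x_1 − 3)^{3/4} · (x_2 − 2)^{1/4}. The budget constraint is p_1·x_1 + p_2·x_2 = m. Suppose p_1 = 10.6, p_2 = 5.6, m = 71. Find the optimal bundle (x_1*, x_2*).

MRS = 3·(x_2−2)/(x_1−3). Tangency with p_1/p_2 gives x_2−2 = (1/3)·(p_1/p_2)·(x_1−3).
Substituting into the budget: x_1* = 3 + 0.75·(m − 3·p_1 − 2·p_2)/p_1, and x_2* = 2 + 0.25·(…)/p_2.
Discretionary income = 71 − 3·10.6 − 2·5.6 = 28; x_1* = 3 + 0.75·28/10.6 = 4.9811; x_2* = 2 + 0.25·28/5.6 = 3.25.

x_1* = 4.9811, x_2* = 3.25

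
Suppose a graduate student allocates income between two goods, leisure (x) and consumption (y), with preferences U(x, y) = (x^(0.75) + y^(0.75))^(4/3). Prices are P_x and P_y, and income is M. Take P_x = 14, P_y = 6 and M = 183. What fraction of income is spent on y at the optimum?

From the CES first-order condition, (y/x)^(0.25) = P_x/P_y.
Hence y/x = (P_x/P_y)^(1/(0.25)), i.e. raised to the 4 power.
With the ratio pinned down, the budget gives x* = M/(P_x + P_y·(y/x)) and y* = (y/x)·x*.
Numerically y/x = 29.641975, so x* = 183/(14 + 6·29.641975) = 0.9539 and y* = 29.641975·0.9539 = 28.2743.
Expenditure on y: 6·28.2743 = 169.6459; share = 0.927.

share on y = 0.927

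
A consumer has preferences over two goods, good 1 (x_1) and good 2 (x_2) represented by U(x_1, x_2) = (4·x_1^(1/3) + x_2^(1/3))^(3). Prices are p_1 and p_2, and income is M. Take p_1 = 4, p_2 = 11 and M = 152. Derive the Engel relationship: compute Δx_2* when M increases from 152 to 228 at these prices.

MRS = MU_x_1/MU_x_2 = 4·(x_2/x_1)^(2/3). Set equal to p_1/p_2.
Hence x_2/x_1 = ((1/4)·p_1/p_2)^(1/(2/3)), i.e. raised to the 1.5 power.
With the ratio pinned down, the budget gives x_1* = M/(p_1 + p_2·(x_2/x_1)) and x_2* = (x_2/x_1)·x_1*.
Numerically x_2/x_1 = 0.02741, so x_1* = 152/(4 + 11·0.02741) = 35.3364 and x_2* = 0.02741·35.3364 = 0.9686.
At M' = 228: x_2* = 1.4529. Change: 1.4529 − 0.9686 = 0.4843.

Δx_2* = 0.4843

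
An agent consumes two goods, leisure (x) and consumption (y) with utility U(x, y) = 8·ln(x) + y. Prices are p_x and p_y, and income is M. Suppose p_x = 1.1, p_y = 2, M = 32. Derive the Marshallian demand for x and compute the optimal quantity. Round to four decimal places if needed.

x* = 14.5455

Set MRS = p_x/p_y: (8/x)/1 = p_x/p_y.
So x*(p_x,p_y) = 8·p_y/p_x, independent of income; and y* = (M − 8·p_y)/p_y.
At the given prices: x* = 8·2/1.1 = 14.5455.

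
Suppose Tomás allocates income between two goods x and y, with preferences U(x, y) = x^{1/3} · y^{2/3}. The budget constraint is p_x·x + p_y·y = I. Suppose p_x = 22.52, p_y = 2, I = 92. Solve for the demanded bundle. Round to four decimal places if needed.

MU_x/MU_y = (1/3·y)/(2/3·x); tangency sets this equal to p_x/p_y.
Rearranging, p_y·y = 2·p_x·x. Substituting into the budget gives p_x·x·(1 + 2) = I.
Demand: x*(p_x,p_y,I) = 1/3·I/p_x and y* = 2/3·I/p_y.
At p_x=22.52, p_y=2, I=92: x* = 1/3·92/22.52 = 1.3618, y* = 30.6667.

x* = 1.3618, y* = 30.6667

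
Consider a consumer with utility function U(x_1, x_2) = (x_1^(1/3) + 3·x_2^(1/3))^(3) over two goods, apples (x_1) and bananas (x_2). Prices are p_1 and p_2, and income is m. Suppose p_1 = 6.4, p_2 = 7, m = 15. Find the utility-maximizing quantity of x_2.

x_2* = 1.7838

MRS = MU_x_1/MU_x_2 = (1/3)·(x_2/x_1)^(2/3). Set equal to p_1/p_2.
Hence x_2/x_1 = (3·p_1/p_2)^(1/(2/3)), i.e. raised to the 1.5 power.
Substitute x_2 = (x_2/x_1)·x_1 into the budget: x_1* = m/(p_1 + p_2·(x_2/x_1)).
Numerically x_2/x_1 = 4.542603, so x_1* = 15/(6.4 + 7·4.542603) = 0.3927 and x_2* = 4.542603·0.3927 = 1.7838.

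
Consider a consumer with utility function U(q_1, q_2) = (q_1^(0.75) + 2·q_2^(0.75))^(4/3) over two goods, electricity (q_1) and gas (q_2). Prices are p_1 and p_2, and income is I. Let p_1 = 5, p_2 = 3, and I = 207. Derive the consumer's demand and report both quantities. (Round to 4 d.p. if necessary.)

Numerically q_2/q_1 = 123.45679, so q_1* = 207/(5 + 3·123.45679) = 0.5515 and q_2* = 123.45679·0.5515 = 68.0809.

q_1* = 0.5515, q_2* = 68.0809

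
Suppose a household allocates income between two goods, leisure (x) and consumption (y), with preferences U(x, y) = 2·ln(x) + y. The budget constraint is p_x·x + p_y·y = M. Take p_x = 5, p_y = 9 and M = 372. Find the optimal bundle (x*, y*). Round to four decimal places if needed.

Set MRS = p_x/p_y: (2/x)/1 = p_x/p_y.
So x*(p_x,p_y) = 2·p_y/p_x, independent of income; and y* = (M − 2·p_y)/p_y.
At the given prices: x* = 2·9/5 = 3.6, and y* = 39.3333.

x* = 3.6, y* = 39.3333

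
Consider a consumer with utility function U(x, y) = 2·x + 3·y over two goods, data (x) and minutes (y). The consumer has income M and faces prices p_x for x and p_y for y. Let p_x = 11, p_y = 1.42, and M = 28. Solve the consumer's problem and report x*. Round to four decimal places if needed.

x* = 0

Perfect substitutes: compare marginal utility per dollar. 2/p_x vs 3/p_y → 0.1818 vs 2.1127.
y gives more utility per dollar, so spend all income on y: y* = M/p_y, x* = 0.
Numerically: x* = 0, y* = 19.7183.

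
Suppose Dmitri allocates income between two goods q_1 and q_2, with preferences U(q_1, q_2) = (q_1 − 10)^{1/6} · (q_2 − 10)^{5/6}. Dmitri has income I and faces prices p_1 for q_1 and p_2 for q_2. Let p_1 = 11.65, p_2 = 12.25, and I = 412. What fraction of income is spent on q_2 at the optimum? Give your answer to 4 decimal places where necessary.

share on q_2 = 0.6472

Let q_1' = q_1−10, q_2' = q_2−10. MRS = (1/5)·q_2'/q_1' = p_1/p_2.
After buying the subsistence bundle (10, 10), a share 1/6 of the remaining income goes to q_1: q_1* = 10 + 1/6·(I − 10p_1 − 10p_2)/p_1.
Discretionary income = 412 − 10·11.65 − 10·12.25 = 173; q_1* = 10 + 1/6·173/11.65 = 12.475; q_2* = 10 + 5/6·173/12.25 = 21.7687.
Expenditure on q_2: 12.25·21.7687 = 266.6667; share = 0.6472.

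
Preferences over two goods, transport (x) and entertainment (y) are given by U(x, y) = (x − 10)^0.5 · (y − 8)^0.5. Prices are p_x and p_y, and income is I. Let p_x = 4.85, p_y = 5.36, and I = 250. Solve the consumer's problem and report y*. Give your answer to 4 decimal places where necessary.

MRS = (y−8)/(x−10). Tangency with p_x/p_y gives y−8 = (p_x/p_y)·(x−10).
After buying the subsistence bundle (10, 8), a share 0.5 of the remaining income goes to x: x* = 10 + 0.5·(I − 10p_x − 8p_y)/p_x.
Discretionary income = 250 − 10·4.85 − 8·5.36 = 158.62; y* = 8 + 0.5·158.62/5.36 = 22.7966.

y* = 22.7966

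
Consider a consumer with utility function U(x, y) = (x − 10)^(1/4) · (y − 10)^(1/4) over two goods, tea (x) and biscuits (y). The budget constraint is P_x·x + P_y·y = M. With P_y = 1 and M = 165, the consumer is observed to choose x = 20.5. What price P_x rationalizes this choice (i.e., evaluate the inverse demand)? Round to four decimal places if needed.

P_x = 5

This is Cobb-Douglas in (x−10, y−10): tangency gives 0.25·P_y·(y−10) = 0.25·P_x·(x−10).
Substituting into the budget: x* = 10 + 0.5·(M − 10·P_x − 10·P_y)/P_x, and y* = 10 + 0.5·(…)/P_y.
Set x* = 20.5 in the demand function and solve for P_x: P_x = 5.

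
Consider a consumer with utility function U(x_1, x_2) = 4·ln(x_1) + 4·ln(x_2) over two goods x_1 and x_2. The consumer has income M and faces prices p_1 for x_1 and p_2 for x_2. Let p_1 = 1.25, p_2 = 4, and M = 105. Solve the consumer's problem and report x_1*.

x_1* = 42

MU_x_1/MU_x_2 = (4·x_2)/(4·x_1); tangency sets this equal to p_1/p_2.
Rearranging, p_2·x_2 = p_1·x_1. Substituting into the budget gives p_1·x_1·(1 + 1) = M.
Demand: x_1*(p_1,p_2,M) = 0.5·M/p_1 and x_2* = 0.5·M/p_2.
At p_1=1.25, p_2=4, M=105: x_1* = 0.5·105/1.25 = 42.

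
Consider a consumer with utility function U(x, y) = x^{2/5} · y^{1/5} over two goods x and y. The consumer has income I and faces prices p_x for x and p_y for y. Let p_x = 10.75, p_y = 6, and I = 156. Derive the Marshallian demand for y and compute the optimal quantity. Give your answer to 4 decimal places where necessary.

y* = 8.6667

Demand: x*(p_x,p_y,I) = 2/3·I/p_x and y* = 1/3·I/p_y.
At p_x=10.75, p_y=6, I=156: y* = 1/3·156/6 = 8.6667.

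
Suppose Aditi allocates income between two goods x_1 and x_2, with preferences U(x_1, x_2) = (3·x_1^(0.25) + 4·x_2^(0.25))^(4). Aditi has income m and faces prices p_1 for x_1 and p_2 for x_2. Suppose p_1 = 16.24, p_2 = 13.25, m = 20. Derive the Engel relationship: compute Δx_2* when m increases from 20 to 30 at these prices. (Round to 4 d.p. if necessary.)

MU_x_1 ∝ 3·x_1^(-0.75), MU_x_2 ∝ 4·x_2^(-0.75), so MRS = (3/4)·(x_2/x_1)^(0.75) = p_1/p_2.
Hence x_2/x_1 = ((4/3)·p_1/p_2)^(1/(0.75)), i.e. raised to the 4/3 power.
With the ratio pinned down, the budget gives x_1* = m/(p_1 + p_2·(x_2/x_1)) and x_2* = (x_2/x_1)·x_1*.
Numerically x_2/x_1 = 1.924916, so x_1* = 20/(16.24 + 13.25·1.924916) = 0.4791 and x_2* = 1.924916·0.4791 = 0.9222.
At m' = 30: x_2* = 1.3833. Change: 1.3833 − 0.9222 = 0.4611.

Δx_2* = 0.4611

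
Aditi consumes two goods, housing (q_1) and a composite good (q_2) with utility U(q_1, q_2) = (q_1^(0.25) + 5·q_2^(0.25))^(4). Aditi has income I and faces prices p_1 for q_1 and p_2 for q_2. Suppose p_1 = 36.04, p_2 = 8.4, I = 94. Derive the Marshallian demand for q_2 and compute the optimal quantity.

q_2* = 10.4391

Substitute q_2 = (q_2/q_1)·q_1 into the budget: q_1* = I/(p_1 + p_2·(q_2/q_1)).
Numerically q_2/q_1 = 59.607467, so q_1* = 94/(36.04 + 8.4·59.607467) = 0.1751 and q_2* = 59.607467·0.1751 = 10.4391.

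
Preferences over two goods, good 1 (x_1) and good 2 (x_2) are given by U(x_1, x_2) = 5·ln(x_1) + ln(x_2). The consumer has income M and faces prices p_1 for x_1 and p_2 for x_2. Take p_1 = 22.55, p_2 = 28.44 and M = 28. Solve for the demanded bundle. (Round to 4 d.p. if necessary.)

x_1* = 1.0347, x_2* = 0.1641

MU_x_1/MU_x_2 = (5·x_2)/(x_1); tangency sets this equal to p_1/p_2.
So 5·p_2·x_2 = p_1·x_1; combined with the budget, a share 5/6 of income goes to x_1.
Demand: x_1*(p_1,p_2,M) = 5/6·M/p_1 and x_2* = 1/6·M/p_2.
At p_1=22.55, p_2=28.44, M=28: x_1* = 5/6·28/22.55 = 1.0347, x_2* = 0.1641.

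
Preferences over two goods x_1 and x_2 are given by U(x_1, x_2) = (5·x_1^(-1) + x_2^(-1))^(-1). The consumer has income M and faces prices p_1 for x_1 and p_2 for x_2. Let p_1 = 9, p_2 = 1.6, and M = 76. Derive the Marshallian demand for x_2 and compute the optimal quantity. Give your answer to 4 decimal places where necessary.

MRS = MU_x_1/MU_x_2 = 5·(x_2/x_1)^(2). Set equal to p_1/p_2.
Hence x_2/x_1 = ((1/5)·p_1/p_2)^(1/(2)), i.e. raised to the 0.5 power.
With the ratio pinned down, the budget gives x_1* = M/(p_1 + p_2·(x_2/x_1)) and x_2* = (x_2/x_1)·x_1*.
Numerically x_2/x_1 = 1.06066, so x_1* = 76/(9 + 1.6·1.06066) = 7.1048 and x_2* = 1.06066·7.1048 = 7.5357.

x_2* = 7.5357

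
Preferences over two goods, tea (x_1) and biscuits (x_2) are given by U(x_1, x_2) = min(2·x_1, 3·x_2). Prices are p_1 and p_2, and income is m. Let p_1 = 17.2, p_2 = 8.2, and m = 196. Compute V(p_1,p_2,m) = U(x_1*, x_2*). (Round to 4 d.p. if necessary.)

Demand: x_1*(p_1,p_2,m) = 3·m/(3·p_1 + 2·p_2), x_2* = 2·m/(3·p_1 + 2·p_2).
Here 3·17.2 + 2·8.2 = 68, giving x_1* = 8.6471 and x_2* = 5.7647.
Utility at the optimum: U(8.6471, 5.7647) = 17.2941.

V = 17.2941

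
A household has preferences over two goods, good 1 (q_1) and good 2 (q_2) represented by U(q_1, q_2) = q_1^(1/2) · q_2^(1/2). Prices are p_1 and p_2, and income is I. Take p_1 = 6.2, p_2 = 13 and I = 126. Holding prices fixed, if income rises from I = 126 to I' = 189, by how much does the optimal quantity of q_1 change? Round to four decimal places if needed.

Δq_1* = 5.0806

MU_q_1/MU_q_2 = (0.5·q_2)/(0.5·q_1); tangency sets this equal to p_1/p_2.
So 0.5·p_2·q_2 = 0.5·p_1·q_1; combined with the budget, a share 0.5 of income goes to q_1.
Demand: q_1*(p_1,p_2,I) = 0.5·I/p_1 and q_2* = 0.5·I/p_2.
At p_1=6.2, p_2=13, I=126: q_1* = 0.5·126/6.2 = 10.1613.
At I' = 189: q_1* = 15.2419. Change: 15.2419 − 10.1613 = 5.0806.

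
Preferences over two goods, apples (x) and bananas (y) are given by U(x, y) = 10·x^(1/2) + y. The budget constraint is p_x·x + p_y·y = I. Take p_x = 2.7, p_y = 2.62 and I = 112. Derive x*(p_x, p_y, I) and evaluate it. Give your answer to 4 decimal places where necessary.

Set MRS = p_x/p_y: 5·x^(−1/2) = p_x/p_y.
Solve: √x = 5·p_y/p_x, so x*(p_x,p_y) = (5·p_y/p_x)², and y* = (I − p_x·x*)/p_y.
Plugging in: x* = (5·2.62/2.7)² = 23.5405.

x* = 23.5405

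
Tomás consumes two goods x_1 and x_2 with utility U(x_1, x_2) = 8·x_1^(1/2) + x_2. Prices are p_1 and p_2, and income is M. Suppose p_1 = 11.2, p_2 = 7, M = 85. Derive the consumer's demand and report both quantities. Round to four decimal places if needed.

x_1* = 6.25, x_2* = 2.1429

Set MRS = p_1/p_2: 4·x_1^(−1/2) = p_1/p_2.
Thus x_1* = (4·p_2/p_1)² — independent of M — with the rest of income spent on x_2.
Plugging in: x_1* = (4·7/11.2)² = 6.25, x_2* = 2.1429.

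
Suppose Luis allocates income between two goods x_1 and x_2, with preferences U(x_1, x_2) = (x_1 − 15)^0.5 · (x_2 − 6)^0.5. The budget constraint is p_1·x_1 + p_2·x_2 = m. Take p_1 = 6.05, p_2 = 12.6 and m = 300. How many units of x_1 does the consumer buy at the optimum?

x_1* = 26.0455

MRS = (x_2−6)/(x_1−15). Tangency with p_1/p_2 gives x_2−6 = (p_1/p_2)·(x_1−15).
After buying the subsistence bundle (15, 6), a share 0.5 of the remaining income goes to x_1: x_1* = 15 + 0.5·(m − 15p_1 − 6p_2)/p_1.
Discretionary income = 300 − 15·6.05 − 6·12.6 = 133.65; x_1* = 15 + 0.5·133.65/6.05 = 26.0455.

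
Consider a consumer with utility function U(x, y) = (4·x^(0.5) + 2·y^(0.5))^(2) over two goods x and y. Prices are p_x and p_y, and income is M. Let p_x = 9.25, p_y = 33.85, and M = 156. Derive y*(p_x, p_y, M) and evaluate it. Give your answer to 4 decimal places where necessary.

MU_x ∝ 4·x^(-0.5), MU_y ∝ 2·y^(-0.5), so MRS = 2·(y/x)^(0.5) = p_x/p_y.
Hence y/x = ((1/2)·p_x/p_y)^(1/(0.5)), i.e. raised to the 2 power.
Substitute y = (y/x)·x into the budget: x* = M/(p_x + p_y·(y/x)).
Numerically y/x = 0.018668, so x* = 156/(9.25 + 33.85·0.018668) = 15.7864 and y* = 0.018668·15.7864 = 0.2947.

y* = 0.2947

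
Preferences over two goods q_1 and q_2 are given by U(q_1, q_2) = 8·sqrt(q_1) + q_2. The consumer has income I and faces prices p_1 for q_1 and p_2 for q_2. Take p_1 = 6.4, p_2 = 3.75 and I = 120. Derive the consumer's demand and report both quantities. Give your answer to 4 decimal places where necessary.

q_1* = 5.4932, q_2* = 22.625

MU_q_1 = 4/√q_1, MU_q_2 = 1. Tangency: 4/√q_1 = p_1/p_2.
Thus q_1* = (4·p_2/p_1)² — independent of I — with the rest of income spent on q_2.
Plugging in: q_1* = (4·3.75/6.4)² = 5.4932, q_2* = 22.625.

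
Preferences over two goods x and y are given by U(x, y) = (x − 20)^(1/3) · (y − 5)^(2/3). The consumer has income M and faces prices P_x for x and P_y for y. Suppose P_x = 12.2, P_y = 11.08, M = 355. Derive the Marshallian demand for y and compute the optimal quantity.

Substituting into the budget: x* = 20 + 1/3·(M − 20·P_x − 5·P_y)/P_x, and y* = 5 + 2/3·(…)/P_y.
Discretionary income = 355 − 20·12.2 − 5·11.08 = 55.6; y* = 5 + 2/3·55.6/11.08 = 8.3454.

y* = 8.3454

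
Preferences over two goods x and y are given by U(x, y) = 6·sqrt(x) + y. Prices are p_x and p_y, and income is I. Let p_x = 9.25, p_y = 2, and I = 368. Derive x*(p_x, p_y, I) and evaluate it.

MU_x = 3/√x, MU_y = 1. Tangency: 3/√x = p_x/p_y.
Solve: √x = 3·p_y/p_x, so x*(p_x,p_y) = (3·p_y/p_x)², and y* = (I − p_x·x*)/p_y.
Plugging in: x* = (3·2/9.25)² = 0.4207.

x* = 0.4207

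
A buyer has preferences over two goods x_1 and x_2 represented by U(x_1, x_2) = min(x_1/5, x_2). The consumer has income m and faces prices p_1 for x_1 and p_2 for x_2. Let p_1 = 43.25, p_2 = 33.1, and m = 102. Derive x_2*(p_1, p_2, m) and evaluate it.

x_2* = 0.4091

Leontief preferences: the optimum is at the kink where x_1/5 = x_2/1, i.e. x_2 = (1/5)·x_1.
Budget: p_1·x_1 + p_2·(1/5)·x_1 = m, so (5·p_1 + p_2)·x_1 = 5·m.
Demand: x_1*(p_1,p_2,m) = 5·m/(5·p_1 + p_2), x_2* = m/(5·p_1 + p_2).
Here 5·43.25 + 33.1 = 249.35, giving x_2* = 0.4091.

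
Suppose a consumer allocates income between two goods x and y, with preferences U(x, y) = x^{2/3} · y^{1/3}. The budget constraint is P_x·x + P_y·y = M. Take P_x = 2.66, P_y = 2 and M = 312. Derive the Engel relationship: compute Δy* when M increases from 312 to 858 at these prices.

Δy* = 91

Demand: x*(P_x,P_y,M) = 2/3·M/P_x and y* = 1/3·M/P_y.
At P_x=2.66, P_y=2, M=312: y* = 1/3·312/2 = 52.
At M' = 858: y* = 143. Change: 143 − 52 = 91.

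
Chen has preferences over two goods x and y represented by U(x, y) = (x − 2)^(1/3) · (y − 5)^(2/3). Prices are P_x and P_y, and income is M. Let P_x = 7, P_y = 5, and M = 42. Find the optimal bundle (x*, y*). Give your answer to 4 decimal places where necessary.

x* = 2.1429, y* = 5.4

MRS = (1/2)·(y−5)/(x−2). Tangency with P_x/P_y gives y−5 = 2·(P_x/P_y)·(x−2).
Substituting into the budget: x* = 2 + 1/3·(M − 2·P_x − 5·P_y)/P_x, and y* = 5 + 2/3·(…)/P_y.
Discretionary income = 42 − 2·7 − 5·5 = 3; x* = 2 + 1/3·3/7 = 2.1429; y* = 5 + 2/3·3/5 = 5.4.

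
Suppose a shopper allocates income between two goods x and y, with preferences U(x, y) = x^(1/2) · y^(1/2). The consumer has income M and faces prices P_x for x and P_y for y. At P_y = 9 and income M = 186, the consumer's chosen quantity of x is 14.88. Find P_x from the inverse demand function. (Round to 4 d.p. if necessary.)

P_x = 6.25

MU_x/MU_y = (0.5·y)/(0.5·x); tangency sets this equal to P_x/P_y.
So 0.5·P_y·y = 0.5·P_x·x; combined with the budget, a share 0.5 of income goes to x.
Demand: x*(P_x,P_y,M) = 0.5·M/P_x and y* = 0.5·M/P_y.
Set x* = 14.88 in the demand function and solve for P_x: P_x = 6.25.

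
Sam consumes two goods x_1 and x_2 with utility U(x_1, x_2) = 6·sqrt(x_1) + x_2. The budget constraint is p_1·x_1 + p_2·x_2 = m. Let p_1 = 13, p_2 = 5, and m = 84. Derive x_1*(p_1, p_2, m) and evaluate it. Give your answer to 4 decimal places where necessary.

x_1* = 1.3314

MU_x_1 = 3/√x_1, MU_x_2 = 1. Tangency: 3/√x_1 = p_1/p_2.
Solve: √x_1 = 3·p_2/p_1, so x_1*(p_1,p_2) = (3·p_2/p_1)², and x_2* = (m − p_1·x_1*)/p_2.
Plugging in: x_1* = (3·5/13)² = 1.3314.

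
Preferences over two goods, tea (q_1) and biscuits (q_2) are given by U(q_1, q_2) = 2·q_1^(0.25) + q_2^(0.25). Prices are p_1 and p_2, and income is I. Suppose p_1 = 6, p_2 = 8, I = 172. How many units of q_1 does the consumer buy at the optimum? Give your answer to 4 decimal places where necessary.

MRS = MU_q_1/MU_q_2 = 2·(q_2/q_1)^(0.75). Set equal to p_1/p_2.
Solve for the ratio: q_2/q_1 = [(1/2)·p_1/p_2]^(4/3).
Substitute q_2 = (q_2/q_1)·q_1 into the budget: q_1* = I/(p_1 + p_2·(q_2/q_1)).
Numerically q_2/q_1 = 0.270422, so q_1* = 172/(6 + 8·0.270422) = 21.0697.

q_1* = 21.0697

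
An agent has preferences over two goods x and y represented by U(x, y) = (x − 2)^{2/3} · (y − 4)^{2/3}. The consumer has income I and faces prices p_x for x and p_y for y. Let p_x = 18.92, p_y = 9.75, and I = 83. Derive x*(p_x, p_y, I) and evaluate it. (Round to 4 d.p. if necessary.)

This is Cobb-Douglas in (x−2, y−4): tangency gives 2/3·p_y·(y−4) = 2/3·p_x·(x−2).
After buying the subsistence bundle (2, 4), a share 0.5 of the remaining income goes to x: x* = 2 + 0.5·(I − 2p_x − 4p_y)/p_x.
Discretionary income = 83 − 2·18.92 − 4·9.75 = 6.16; x* = 2 + 0.5·6.16/18.92 = 2.1628.

x* = 2.1628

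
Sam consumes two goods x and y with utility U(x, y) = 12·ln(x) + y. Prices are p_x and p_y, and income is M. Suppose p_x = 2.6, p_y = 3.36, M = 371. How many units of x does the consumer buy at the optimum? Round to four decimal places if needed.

x* = 15.5077

Set MRS = p_x/p_y: (12/x)/1 = p_x/p_y.
So x*(p_x,p_y) = 12·p_y/p_x, independent of income; and y* = (M − 12·p_y)/p_y.
At the given prices: x* = 12·3.36/2.6 = 15.5077.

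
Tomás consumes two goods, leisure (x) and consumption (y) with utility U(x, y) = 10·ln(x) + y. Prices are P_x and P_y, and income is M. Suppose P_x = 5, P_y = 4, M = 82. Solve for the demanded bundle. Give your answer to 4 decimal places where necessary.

x* = 8, y* = 10.5

So x*(P_x,P_y) = 10·P_y/P_x, independent of income; and y* = (M − 10·P_y)/P_y.
At the given prices: x* = 10·4/5 = 8, and y* = 10.5.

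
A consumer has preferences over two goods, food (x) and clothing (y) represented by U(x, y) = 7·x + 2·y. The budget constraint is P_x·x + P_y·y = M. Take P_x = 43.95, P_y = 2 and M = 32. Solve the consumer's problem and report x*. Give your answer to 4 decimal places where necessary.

y gives more utility per dollar, so spend all income on y: y* = M/P_y, x* = 0.
Numerically: x* = 0, y* = 16.

x* = 0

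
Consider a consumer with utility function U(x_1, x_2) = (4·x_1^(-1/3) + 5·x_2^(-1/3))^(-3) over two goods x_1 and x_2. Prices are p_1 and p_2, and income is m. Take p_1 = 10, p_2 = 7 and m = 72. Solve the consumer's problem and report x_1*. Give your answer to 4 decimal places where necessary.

x_1* = 3.4593

MU_x_1 ∝ 4·x_1^(-4/3), MU_x_2 ∝ 5·x_2^(-4/3), so MRS = (4/5)·(x_2/x_1)^(4/3) = p_1/p_2.
Solve for the ratio: x_2/x_1 = [(5/4)·p_1/p_2]^(0.75).
Substitute x_2 = (x_2/x_1)·x_1 into the budget: x_1* = m/(p_1 + p_2·(x_2/x_1)).
Numerically x_2/x_1 = 1.544753, so x_1* = 72/(10 + 7·1.544753) = 3.4593.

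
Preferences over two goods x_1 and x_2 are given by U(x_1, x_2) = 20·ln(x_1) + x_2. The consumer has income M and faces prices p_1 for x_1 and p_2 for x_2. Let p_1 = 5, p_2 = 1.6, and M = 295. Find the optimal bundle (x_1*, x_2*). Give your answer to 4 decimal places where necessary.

x_1* = 6.4, x_2* = 164.375

Set MRS = p_1/p_2: (20/x_1)/1 = p_1/p_2.
So x_1*(p_1,p_2) = 20·p_2/p_1, independent of income; and x_2* = (M − 20·p_2)/p_2.
At the given prices: x_1* = 20·1.6/5 = 6.4, and x_2* = 164.375.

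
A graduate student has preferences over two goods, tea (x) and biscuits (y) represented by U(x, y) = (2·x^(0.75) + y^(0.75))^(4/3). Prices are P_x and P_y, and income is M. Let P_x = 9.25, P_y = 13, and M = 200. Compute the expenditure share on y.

share on y = 0.022

MRS = MU_x/MU_y = 2·(y/x)^(0.25). Set equal to P_x/P_y.
Solve for the ratio: y/x = [(1/2)·P_x/P_y]^(4).
Substitute y = (y/x)·x into the budget: x* = M/(P_x + P_y·(y/x)).
Numerically y/x = 0.01602, so x* = 200/(9.25 + 13·0.01602) = 21.1455 and y* = 0.01602·21.1455 = 0.3388.
Expenditure on y: 13·0.3388 = 4.4039; share = 0.022.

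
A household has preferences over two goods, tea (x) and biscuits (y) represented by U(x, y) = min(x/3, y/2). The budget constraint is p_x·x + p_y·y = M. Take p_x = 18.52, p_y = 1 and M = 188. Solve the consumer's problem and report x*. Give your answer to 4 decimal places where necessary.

Demand: x*(p_x,p_y,M) = 3·M/(3·p_x + 2·p_y), y* = 2·M/(3·p_x + 2·p_y).
Here 3·18.52 + 2·1 = 57.56, giving x* = 9.7985.

x* = 9.7985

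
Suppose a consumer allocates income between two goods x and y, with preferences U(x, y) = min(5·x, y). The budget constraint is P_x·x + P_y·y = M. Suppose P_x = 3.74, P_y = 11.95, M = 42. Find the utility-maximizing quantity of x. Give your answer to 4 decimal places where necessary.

x* = 0.6615

With perfect complements, no substitution: consume in ratio x:y = 1:5.
Budget: P_x·x + P_y·5·x = M, so (P_x + 5·P_y)·x = M.
Demand: x*(P_x,P_y,M) = M/(P_x + 5·P_y), y* = 5·M/(P_x + 5·P_y).
Here 3.74 + 5·11.95 = 63.49, giving x* = 0.6615.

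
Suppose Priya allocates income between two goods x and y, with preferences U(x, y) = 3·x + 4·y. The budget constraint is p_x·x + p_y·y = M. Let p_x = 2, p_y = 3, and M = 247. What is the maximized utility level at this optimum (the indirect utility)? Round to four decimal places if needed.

Linear utility — the consumer picks whichever good has higher MU/price: 3/2 = 1.5 vs 4/3 = 1.3333.
x gives more utility per dollar, so spend all income on x: x* = M/p_x, y* = 0.
Numerically: x* = 123.5, y* = 0.
Utility at the optimum: U(123.5, 0) = 370.5.

V = 370.5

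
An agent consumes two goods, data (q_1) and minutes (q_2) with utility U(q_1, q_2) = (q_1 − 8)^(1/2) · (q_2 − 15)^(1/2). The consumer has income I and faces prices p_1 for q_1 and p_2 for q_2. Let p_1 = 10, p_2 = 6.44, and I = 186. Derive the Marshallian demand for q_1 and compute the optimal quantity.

q_1* = 8.47

This is Cobb-Douglas in (q_1−8, q_2−15): tangency gives 0.5·p_2·(q_2−15) = 0.5·p_1·(q_1−8).
Substituting into the budget: q_1* = 8 + 0.5·(I − 8·p_1 − 15·p_2)/p_1, and q_2* = 15 + 0.5·(…)/p_2.
Discretionary income = 186 − 8·10 − 15·6.44 = 9.4; q_1* = 8 + 0.5·9.4/10 = 8.47.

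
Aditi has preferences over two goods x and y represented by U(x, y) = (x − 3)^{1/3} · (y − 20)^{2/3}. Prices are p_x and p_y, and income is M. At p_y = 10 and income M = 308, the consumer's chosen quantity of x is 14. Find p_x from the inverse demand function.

Let x' = x−3, y' = y−20. MRS = (1/2)·y'/x' = p_x/p_y.
Substituting into the budget: x* = 3 + 1/3·(M − 3·p_x − 20·p_y)/p_x, and y* = 20 + 2/3·(…)/p_y.
Set x* = 14 in the demand function and solve for p_x: p_x = 3.

p_x = 3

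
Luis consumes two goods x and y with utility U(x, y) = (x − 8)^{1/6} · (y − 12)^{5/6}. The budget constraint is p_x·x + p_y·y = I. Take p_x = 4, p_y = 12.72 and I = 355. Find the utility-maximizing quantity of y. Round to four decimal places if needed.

Let x' = x−8, y' = y−12. MRS = (1/5)·y'/x' = p_x/p_y.
Substituting into the budget: x* = 8 + 1/6·(I − 8·p_x − 12·p_y)/p_x, and y* = 12 + 5/6·(…)/p_y.
Discretionary income = 355 − 8·4 − 12·12.72 = 170.36; y* = 12 + 5/6·170.36/12.72 = 23.1609.

y* = 23.1609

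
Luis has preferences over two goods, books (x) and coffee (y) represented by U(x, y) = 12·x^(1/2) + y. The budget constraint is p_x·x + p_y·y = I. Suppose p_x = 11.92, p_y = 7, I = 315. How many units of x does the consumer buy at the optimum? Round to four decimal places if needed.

Thus x* = (6·p_y/p_x)² — independent of I — with the rest of income spent on y.
Plugging in: x* = (6·7/11.92)² = 12.415.

x* = 12.415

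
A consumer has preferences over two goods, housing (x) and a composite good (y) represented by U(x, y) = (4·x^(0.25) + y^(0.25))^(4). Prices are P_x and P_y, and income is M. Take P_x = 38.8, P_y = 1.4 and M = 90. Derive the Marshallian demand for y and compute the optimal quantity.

MRS = MU_x/MU_y = 4·(y/x)^(0.75). Set equal to P_x/P_y.
Solve for the ratio: y/x = [(1/4)·P_x/P_y]^(4/3).
Substitute y = (y/x)·x into the budget: x* = M/(P_x + P_y·(y/x)).
Numerically y/x = 13.208645, so x* = 90/(38.8 + 1.4·13.208645) = 1.5709 and y* = 13.208645·1.5709 = 20.7494.

y* = 20.7494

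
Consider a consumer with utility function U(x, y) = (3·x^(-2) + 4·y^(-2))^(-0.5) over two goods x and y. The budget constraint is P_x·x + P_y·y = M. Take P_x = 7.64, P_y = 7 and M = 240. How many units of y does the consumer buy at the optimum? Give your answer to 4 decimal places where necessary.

MRS = MU_x/MU_y = (3/4)·(y/x)^(3). Set equal to P_x/P_y.
Hence y/x = ((4/3)·P_x/P_y)^(1/(3)), i.e. raised to the 1/3 power.
Substitute y = (y/x)·x into the budget: x* = M/(P_x + P_y·(y/x)).
Numerically y/x = 1.133212, so x* = 240/(7.64 + 7·1.133212) = 15.4118 and y* = 1.133212·15.4118 = 17.4648.

y* = 17.4648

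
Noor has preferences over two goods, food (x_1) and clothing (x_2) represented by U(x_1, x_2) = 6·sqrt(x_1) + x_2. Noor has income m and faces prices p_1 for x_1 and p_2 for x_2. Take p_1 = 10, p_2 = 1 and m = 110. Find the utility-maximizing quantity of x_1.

Utility is quasi-linear in x_2; the FOC for x_1 is 3/√x_1 = p_1/p_2.
Thus x_1* = (3·p_2/p_1)² — independent of m — with the rest of income spent on x_2.
Plugging in: x_1* = (3·1/10)² = 0.09.

x_1* = 0.09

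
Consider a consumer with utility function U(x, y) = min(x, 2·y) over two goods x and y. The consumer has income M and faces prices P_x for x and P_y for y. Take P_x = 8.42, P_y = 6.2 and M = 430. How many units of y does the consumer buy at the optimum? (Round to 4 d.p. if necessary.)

Here 2·8.42 + 6.2 = 23.04, giving y* = 18.6632.

y* = 18.6632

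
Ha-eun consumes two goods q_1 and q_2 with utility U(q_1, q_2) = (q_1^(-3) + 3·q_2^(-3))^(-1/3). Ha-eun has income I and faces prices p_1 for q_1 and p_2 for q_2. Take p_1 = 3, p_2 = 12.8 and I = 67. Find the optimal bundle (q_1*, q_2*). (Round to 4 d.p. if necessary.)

q_1* = 4.5513, q_2* = 4.1677

MU_q_1 ∝ q_1^(-4), MU_q_2 ∝ 3·q_2^(-4), so MRS = (1/3)·(q_2/q_1)^(4) = p_1/p_2.
Hence q_2/q_1 = (3·p_1/p_2)^(1/(4)), i.e. raised to the 0.25 power.
Substitute q_2 = (q_2/q_1)·q_1 into the budget: q_1* = I/(p_1 + p_2·(q_2/q_1)).
Numerically q_2/q_1 = 0.91571, so q_1* = 67/(3 + 12.8·0.91571) = 4.5513 and q_2* = 0.91571·4.5513 = 4.1677.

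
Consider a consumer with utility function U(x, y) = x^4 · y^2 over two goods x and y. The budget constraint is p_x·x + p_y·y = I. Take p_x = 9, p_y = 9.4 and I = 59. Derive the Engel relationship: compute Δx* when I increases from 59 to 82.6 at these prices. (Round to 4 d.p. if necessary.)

Δx* = 1.7481

Tangency: MRS = 2·y/x = p_x/p_y.
So 4·p_y·y = 2·p_x·x; combined with the budget, a share 2/3 of income goes to x.
Demand: x*(p_x,p_y,I) = 2/3·I/p_x and y* = 1/3·I/p_y.
At p_x=9, p_y=9.4, I=59: x* = 2/3·59/9 = 4.3704.
At I' = 82.6: x* = 6.1185. Change: 6.1185 − 4.3704 = 1.7481.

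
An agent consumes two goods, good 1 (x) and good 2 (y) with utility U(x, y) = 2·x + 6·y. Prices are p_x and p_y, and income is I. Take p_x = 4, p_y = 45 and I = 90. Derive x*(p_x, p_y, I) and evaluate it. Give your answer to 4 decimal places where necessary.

Linear utility — the consumer picks whichever good has higher MU/price: 2/4 = 0.5 vs 6/45 = 0.1333.
x gives more utility per dollar, so spend all income on x: x* = I/p_x, y* = 0.
Numerically: x* = 22.5, y* = 0.

x* = 22.5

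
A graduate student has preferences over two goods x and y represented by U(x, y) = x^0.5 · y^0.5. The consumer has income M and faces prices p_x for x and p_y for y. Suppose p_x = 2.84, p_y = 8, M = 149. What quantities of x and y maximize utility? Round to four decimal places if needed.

Tangency: MRS = y/x = p_x/p_y.
So 0.5·p_y·y = 0.5·p_x·x; combined with the budget, a share 0.5 of income goes to x.
Demand: x*(p_x,p_y,M) = 0.5·M/p_x and y* = 0.5·M/p_y.
At p_x=2.84, p_y=8, M=149: x* = 0.5·149/2.84 = 26.2324, y* = 9.3125.

x* = 26.2324, y* = 9.3125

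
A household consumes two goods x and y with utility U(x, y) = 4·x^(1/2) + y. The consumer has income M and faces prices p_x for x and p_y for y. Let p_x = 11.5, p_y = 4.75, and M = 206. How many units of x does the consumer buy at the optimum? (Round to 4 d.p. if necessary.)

x* = 0.6824

Set MRS = p_x/p_y: 2·x^(−1/2) = p_x/p_y.
Solve: √x = 2·p_y/p_x, so x*(p_x,p_y) = (2·p_y/p_x)², and y* = (M − p_x·x*)/p_y.
Plugging in: x* = (2·4.75/11.5)² = 0.6824.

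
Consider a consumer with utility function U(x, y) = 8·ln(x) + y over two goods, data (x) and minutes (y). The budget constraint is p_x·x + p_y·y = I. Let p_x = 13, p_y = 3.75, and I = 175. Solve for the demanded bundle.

x* = 2.3077, y* = 38.6667

MU_x = 8/x, MU_y = 1. Tangency: 8/x = p_x/p_y.
So x*(p_x,p_y) = 8·p_y/p_x, independent of income; and y* = (I − 8·p_y)/p_y.
At the given prices: x* = 8·3.75/13 = 2.3077, and y* = 38.6667.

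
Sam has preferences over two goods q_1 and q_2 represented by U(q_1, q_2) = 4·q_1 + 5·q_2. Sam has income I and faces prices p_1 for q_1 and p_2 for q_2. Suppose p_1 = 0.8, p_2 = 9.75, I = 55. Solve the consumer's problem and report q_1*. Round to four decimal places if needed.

q_1* = 68.75

Linear utility — the consumer picks whichever good has higher MU/price: 4/0.8 = 5 vs 5/9.75 = 0.5128.
q_1 gives more utility per dollar, so spend all income on q_1: q_1* = I/p_1, q_2* = 0.
Numerically: q_1* = 68.75, q_2* = 0.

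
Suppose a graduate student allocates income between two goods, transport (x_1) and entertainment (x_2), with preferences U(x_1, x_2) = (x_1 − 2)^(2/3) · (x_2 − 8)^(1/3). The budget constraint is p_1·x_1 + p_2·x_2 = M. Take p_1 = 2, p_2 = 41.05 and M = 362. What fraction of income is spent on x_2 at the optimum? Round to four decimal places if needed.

MRS = 2·(x_2−8)/(x_1−2). Tangency with p_1/p_2 gives x_2−8 = (1/2)·(p_1/p_2)·(x_1−2).
Substituting into the budget: x_1* = 2 + 2/3·(M − 2·p_1 − 8·p_2)/p_1, and x_2* = 8 + 1/3·(…)/p_2.
Discretionary income = 362 − 2·2 − 8·41.05 = 29.6; x_1* = 2 + 2/3·29.6/2 = 11.8667; x_2* = 8 + 1/3·29.6/41.05 = 8.2404.
Expenditure on x_2: 41.05·8.2404 = 338.2667; share = 0.9344.

share on x_2 = 0.9344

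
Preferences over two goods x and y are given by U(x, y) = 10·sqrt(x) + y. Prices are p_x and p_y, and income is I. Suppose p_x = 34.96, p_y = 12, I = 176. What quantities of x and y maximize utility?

MU_x = 5/√x, MU_y = 1. Tangency: 5/√x = p_x/p_y.
Thus x* = (5·p_y/p_x)² — independent of I — with the rest of income spent on y.
Plugging in: x* = (5·12/34.96)² = 2.9455, y* = 6.0854.

x* = 2.9455, y* = 6.0854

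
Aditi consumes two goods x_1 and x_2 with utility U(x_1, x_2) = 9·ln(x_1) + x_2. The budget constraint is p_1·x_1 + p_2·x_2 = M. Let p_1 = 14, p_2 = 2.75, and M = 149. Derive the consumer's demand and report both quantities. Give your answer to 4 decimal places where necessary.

x_1* = 1.7679, x_2* = 45.1818

MU_x_1 = 9/x_1, MU_x_2 = 1. Tangency: 9/x_1 = p_1/p_2.
So x_1*(p_1,p_2) = 9·p_2/p_1, independent of income; and x_2* = (M − 9·p_2)/p_2.
At the given prices: x_1* = 9·2.75/14 = 1.7679, and x_2* = 45.1818.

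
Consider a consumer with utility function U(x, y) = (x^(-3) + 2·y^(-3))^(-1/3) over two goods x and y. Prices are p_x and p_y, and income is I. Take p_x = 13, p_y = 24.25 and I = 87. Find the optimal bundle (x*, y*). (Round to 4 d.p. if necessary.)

MU_x ∝ x^(-4), MU_y ∝ 2·y^(-4), so MRS = (1/2)·(y/x)^(4) = p_x/p_y.
Hence y/x = (2·p_x/p_y)^(1/(4)), i.e. raised to the 0.25 power.
With the ratio pinned down, the budget gives x* = I/(p_x + p_y·(y/x)) and y* = (y/x)·x*.
Numerically y/x = 1.017573, so x* = 87/(13 + 24.25·1.017573) = 2.3092 and y* = 1.017573·2.3092 = 2.3497.

x* = 2.3092, y* = 2.3497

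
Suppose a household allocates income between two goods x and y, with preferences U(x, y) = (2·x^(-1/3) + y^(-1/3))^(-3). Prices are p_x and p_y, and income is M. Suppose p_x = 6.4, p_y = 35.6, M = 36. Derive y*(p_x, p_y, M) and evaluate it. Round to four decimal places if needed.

y* = 0.4827

MU_x ∝ 2·x^(-4/3), MU_y ∝ y^(-4/3), so MRS = 2·(y/x)^(4/3) = p_x/p_y.
Solve for the ratio: y/x = [(1/2)·p_x/p_y]^(0.75).
With the ratio pinned down, the budget gives x* = M/(p_x + p_y·(y/x)) and y* = (y/x)·x*.
Numerically y/x = 0.164163, so x* = 36/(6.4 + 35.6·0.164163) = 2.9402 and y* = 0.164163·2.9402 = 0.4827.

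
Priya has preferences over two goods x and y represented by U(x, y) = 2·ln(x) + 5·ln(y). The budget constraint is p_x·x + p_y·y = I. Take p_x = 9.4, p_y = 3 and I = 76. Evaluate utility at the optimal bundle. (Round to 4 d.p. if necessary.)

V = 16.1528

Demand: x*(p_x,p_y,I) = 2/7·I/p_x and y* = 5/7·I/p_y.
At p_x=9.4, p_y=3, I=76: x* = 2/7·76/9.4 = 2.31, y* = 18.0952.
Utility at the optimum: U(2.31, 18.0952) = 16.1528.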